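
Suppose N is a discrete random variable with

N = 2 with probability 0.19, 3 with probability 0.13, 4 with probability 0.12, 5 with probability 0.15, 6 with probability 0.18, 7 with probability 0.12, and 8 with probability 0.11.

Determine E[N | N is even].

4.7

P(N is even) = 0.19 + 0.12 + 0.18 + 0.11 = 0.6.
E[N | N is even] = [2·0.19 + 4·0.12 + 6·0.18 + 8·0.11] / 0.6
 = 2.82 / 0.6
 = 47/10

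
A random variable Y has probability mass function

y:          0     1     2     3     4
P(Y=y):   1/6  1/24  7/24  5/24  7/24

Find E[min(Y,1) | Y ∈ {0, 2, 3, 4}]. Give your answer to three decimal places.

P(Y ∈ {0, 2, 3, 4}) = 1/6 + 7/24 + 5/24 + 7/24 = 23/24.
E[min(Y,1) | Y ∈ {0, 2, 3, 4}] = [0·1/6 + 1·7/24 + 1·5/24 + 1·7/24] / (23/24)
 = 19/24 / (23/24)
 = 19/23

0.826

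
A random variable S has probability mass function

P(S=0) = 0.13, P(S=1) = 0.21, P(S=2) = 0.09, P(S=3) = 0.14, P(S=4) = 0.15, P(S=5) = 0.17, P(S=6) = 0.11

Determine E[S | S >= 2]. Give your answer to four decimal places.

4.1061

P(S >= 2) = 0.09 + 0.14 + 0.15 + 0.17 + 0.11 = 0.66.
E[S | S >= 2] = [2·0.09 + 3·0.14 + 4·0.15 + 5·0.17 + 6·0.11] / 0.66
 = 2.71 / 0.66
 = 271/66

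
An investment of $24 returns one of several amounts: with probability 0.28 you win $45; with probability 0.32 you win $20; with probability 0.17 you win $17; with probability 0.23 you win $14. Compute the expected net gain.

E[payout] = 45·0.28 + 20·0.32 + 17·0.17 + 14·0.23
 = 12.6 + 6.4 + 2.89 + 3.22
 = 25.11
Net = 25.11 - 24 = 1.11

1.11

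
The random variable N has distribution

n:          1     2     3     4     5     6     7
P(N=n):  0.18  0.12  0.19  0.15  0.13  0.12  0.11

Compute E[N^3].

95.77

E[N^3] = Σ n^3·P(N=n)
 = 1·0.18 + 8·0.12 + 27·0.19 + 64·0.15 + 125·0.13 + 216·0.12 + 343·0.11
 = 0.18 + 0.96 + 5.13 + 9.6 + 16.25 + 25.92 + 37.73
 = 95.77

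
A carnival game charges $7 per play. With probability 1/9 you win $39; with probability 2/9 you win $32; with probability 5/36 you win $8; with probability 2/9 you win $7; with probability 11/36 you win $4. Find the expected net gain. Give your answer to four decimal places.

E[payout] = 39·1/9 + 32·2/9 + 8·5/36 + 7·2/9 + 4·11/36
 = 13/3 + 64/9 + 10/9 + 14/9 + 11/9
 = 46/3
Net = 46/3 - 7 = 25/3

8.3333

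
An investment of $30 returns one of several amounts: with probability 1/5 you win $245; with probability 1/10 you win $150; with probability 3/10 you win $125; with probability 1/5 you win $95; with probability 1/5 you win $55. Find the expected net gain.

101.5

E[payout] = 245·1/5 + 150·1/10 + 125·3/10 + 95·1/5 + 55·1/5
 = 49 + 15 + 75/2 + 19 + 11
 = 263/2
Net = 263/2 - 30 = 203/2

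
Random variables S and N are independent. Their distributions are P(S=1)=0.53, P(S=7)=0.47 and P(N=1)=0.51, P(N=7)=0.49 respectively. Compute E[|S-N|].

2.9964

E[|S-N|] = Σ_s Σ_n |s-n| · P(S=s)P(N=n)
 = 0·0.2703 + 6·0.2597 + 6·0.2397 + 0·0.2303
 = 0 + 1.5582 + 1.4382 + 0
 = 2.9964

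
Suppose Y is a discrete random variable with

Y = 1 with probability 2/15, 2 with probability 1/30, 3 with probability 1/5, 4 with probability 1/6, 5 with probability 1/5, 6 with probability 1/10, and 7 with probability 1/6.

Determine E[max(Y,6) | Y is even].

6

P(Y is even) = 1/30 + 1/6 + 1/10 = 3/10.
E[max(Y,6) | Y is even] = [6·1/30 + 6·1/6 + 6·1/10] / (3/10)
 = 9/5 / (3/10)
 = 6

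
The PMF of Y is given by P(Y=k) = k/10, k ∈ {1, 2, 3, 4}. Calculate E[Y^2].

10

E[Y^2] = Σ y^2·P(Y=y)
 = 1·1/10 + 4·1/5 + 9·3/10 + 16·2/5
 = 1/10 + 4/5 + 27/10 + 32/5
 = 10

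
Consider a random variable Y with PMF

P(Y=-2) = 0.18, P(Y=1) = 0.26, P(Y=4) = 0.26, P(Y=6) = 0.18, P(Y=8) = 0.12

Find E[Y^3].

E[Y^3] = Σ y^3·P(Y=y)
 = (-8)·0.18 + 1·0.26 + 64·0.26 + 216·0.18 + 512·0.12
 = (-1.44) + 0.26 + 16.64 + 38.88 + 61.44
 = 115.78

115.78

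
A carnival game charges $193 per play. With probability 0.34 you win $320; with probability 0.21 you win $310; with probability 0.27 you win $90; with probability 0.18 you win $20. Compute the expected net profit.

8.8

E[payout] = 320·0.34 + 310·0.21 + 90·0.27 + 20·0.18
 = 108.8 + 65.1 + 24.3 + 3.6
 = 201.8
Net = 201.8 - 193 = 8.8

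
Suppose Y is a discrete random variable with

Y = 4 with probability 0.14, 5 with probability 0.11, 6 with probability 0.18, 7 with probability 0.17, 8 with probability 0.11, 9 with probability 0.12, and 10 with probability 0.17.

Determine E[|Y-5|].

E[|Y-5|] = Σ |y-5|·P(Y=y)
 = 1·0.14 + 0·0.11 + 1·0.18 + 2·0.17 + 3·0.11 + 4·0.12 + 5·0.17
 = 0.14 + 0 + 0.18 + 0.34 + 0.33 + 0.48 + 0.85
 = 2.32

2.32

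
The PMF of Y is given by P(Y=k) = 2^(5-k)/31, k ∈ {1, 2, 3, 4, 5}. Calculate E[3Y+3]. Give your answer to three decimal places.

E[3Y+3] = Σ (3y+3)·P(Y=y)
 = 6·16/31 + 9·8/31 + 12·4/31 + 15·2/31 + 18·1/31
 = 96/31 + 72/31 + 48/31 + 30/31 + 18/31
 = 264/31

8.516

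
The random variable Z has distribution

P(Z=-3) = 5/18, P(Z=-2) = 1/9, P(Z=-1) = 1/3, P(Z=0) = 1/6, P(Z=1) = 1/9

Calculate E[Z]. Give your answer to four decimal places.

E[Z] = Σ z·P(Z=z)
 = (-3)·5/18 + (-2)·1/9 + (-1)·1/3 + 0·1/6 + 1·1/9
 = (-5/6) + (-2/9) + (-1/3) + 0 + 1/9
 = -23/18

-1.2778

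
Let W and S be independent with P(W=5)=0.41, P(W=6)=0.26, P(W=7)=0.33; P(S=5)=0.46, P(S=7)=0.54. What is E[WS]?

35.9936

E[WS] = Σ_w Σ_s ws · P(W=w)P(S=s)
 = 25·0.1886 + 35·0.2214 + 30·0.1196 + 42·0.1404 + 35·0.1518 + 49·0.1782
 = 4.715 + 7.749 + 3.588 + 5.8968 + 5.313 + 8.7318
 = 35.9936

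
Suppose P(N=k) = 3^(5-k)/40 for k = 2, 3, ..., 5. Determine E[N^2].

E[N^2] = Σ n^2·P(N=n)
 = 4·27/40 + 9·9/40 + 16·3/40 + 25·1/40
 = 27/10 + 81/40 + 6/5 + 5/8
 = 131/20

6.55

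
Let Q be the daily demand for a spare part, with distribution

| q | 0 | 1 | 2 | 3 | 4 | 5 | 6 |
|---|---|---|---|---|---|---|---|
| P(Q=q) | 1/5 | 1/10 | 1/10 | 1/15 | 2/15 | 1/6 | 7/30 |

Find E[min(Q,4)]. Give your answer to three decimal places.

E[min(Q,4)] = Σ min(q,4)·P(Q=q)
 = 0·1/5 + 1·1/10 + 2·1/10 + 3·1/15 + 4·2/15 + 4·1/6 + 4·7/30
 = 0 + 1/10 + 1/5 + 1/5 + 8/15 + 2/3 + 14/15
 = 79/30

2.633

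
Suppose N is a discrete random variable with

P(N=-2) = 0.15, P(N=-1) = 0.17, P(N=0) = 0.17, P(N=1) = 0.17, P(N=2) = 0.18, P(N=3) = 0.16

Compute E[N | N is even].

P(N is even) = 0.15 + 0.17 + 0.18 = 0.5.
E[N | N is even] = [(-2)·0.15 + 0·0.17 + 2·0.18] / 0.5
 = 0.06 / 0.5
 = 3/25

0.12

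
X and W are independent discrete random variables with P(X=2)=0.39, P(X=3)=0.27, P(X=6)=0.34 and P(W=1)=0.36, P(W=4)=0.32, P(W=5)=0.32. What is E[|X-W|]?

2.1564

E[|X-W|] = Σ_x Σ_w |x-w| · P(X=x)P(W=w)
 = 1·0.1404 + 2·0.1248 + 3·0.1248 + 2·0.0972 + 1·0.0864 + 2·0.0864 + 5·0.1224 + 2·0.1088 + 1·0.1088
 = 0.1404 + 0.2496 + 0.3744 + 0.1944 + 0.0864 + 0.1728 + 0.612 + 0.2176 + 0.1088
 = 2.1564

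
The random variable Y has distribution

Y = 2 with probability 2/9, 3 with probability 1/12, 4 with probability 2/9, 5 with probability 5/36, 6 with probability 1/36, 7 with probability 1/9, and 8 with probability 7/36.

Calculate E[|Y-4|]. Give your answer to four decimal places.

1.8333

E[|Y-4|] = Σ |y-4|·P(Y=y)
 = 2·2/9 + 1·1/12 + 0·2/9 + 1·5/36 + 2·1/36 + 3·1/9 + 4·7/36
 = 4/9 + 1/12 + 0 + 5/36 + 1/18 + 1/3 + 7/9
 = 11/6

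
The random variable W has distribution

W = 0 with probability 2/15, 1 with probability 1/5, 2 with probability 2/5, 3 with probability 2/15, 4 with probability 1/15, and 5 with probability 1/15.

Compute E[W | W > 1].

2.7

P(W > 1) = 2/5 + 2/15 + 1/15 + 1/15 = 2/3.
E[W | W > 1] = [2·2/5 + 3·2/15 + 4·1/15 + 5·1/15] / (2/3)
 = 9/5 / (2/3)
 = 27/10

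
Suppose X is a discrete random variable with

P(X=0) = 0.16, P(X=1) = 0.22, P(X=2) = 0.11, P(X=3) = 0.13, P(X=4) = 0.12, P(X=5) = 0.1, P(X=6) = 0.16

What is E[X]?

2.77

E[X] = Σ x·P(X=x)
 = 0·0.16 + 1·0.22 + 2·0.11 + 3·0.13 + 4·0.12 + 5·0.1 + 6·0.16
 = 0 + 0.22 + 0.22 + 0.39 + 0.48 + 0.5 + 0.96
 = 2.77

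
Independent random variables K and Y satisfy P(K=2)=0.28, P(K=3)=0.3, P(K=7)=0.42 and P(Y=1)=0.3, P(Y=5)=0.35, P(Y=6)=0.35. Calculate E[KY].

18.26

E[KY] = Σ_k Σ_y ky · P(K=k)P(Y=y)
 = 2·0.084 + 10·0.098 + 12·0.098 + 3·0.09 + 15·0.105 + 18·0.105 + 7·0.126 + 35·0.147 + 42·0.147
 = 0.168 + 0.98 + 1.176 + 0.27 + 1.575 + 1.89 + 0.882 + 5.145 + 6.174
 = 18.26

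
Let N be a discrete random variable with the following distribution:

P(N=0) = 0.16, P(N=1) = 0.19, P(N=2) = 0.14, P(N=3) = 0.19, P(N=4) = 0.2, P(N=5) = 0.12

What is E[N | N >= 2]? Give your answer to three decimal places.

P(N >= 2) = 0.14 + 0.19 + 0.2 + 0.12 = 0.65.
E[N | N >= 2] = [2·0.14 + 3·0.19 + 4·0.2 + 5·0.12] / 0.65
 = 2.25 / 0.65
 = 45/13

3.462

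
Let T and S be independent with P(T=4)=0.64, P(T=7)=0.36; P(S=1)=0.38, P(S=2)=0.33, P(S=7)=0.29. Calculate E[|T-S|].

3.1236

E[|T-S|] = Σ_t Σ_s |t-s| · P(T=t)P(S=s)
 = 3·0.2432 + 2·0.2112 + 3·0.1856 + 6·0.1368 + 5·0.1188 + 0·0.1044
 = 0.7296 + 0.4224 + 0.5568 + 0.8208 + 0.594 + 0
 = 3.1236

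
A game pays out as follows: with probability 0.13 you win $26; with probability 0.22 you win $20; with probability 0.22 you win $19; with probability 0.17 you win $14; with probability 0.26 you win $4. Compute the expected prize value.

15.38

E[payout] = 26·0.13 + 20·0.22 + 19·0.22 + 14·0.17 + 4·0.26
 = 3.38 + 4.4 + 4.18 + 2.38 + 1.04
 = 15.38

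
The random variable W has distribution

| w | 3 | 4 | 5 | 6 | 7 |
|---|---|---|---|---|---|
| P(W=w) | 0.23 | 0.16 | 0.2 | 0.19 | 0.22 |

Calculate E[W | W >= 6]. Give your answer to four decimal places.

P(W >= 6) = 0.19 + 0.22 = 0.41.
E[W | W >= 6] = [6·0.19 + 7·0.22] / 0.41
 = 2.68 / 0.41
 = 268/41

6.5366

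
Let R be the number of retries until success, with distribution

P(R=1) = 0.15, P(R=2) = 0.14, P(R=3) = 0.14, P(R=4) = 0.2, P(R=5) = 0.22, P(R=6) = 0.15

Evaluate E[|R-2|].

E[|R-2|] = Σ |r-2|·P(R=r)
 = 1·0.15 + 0·0.14 + 1·0.14 + 2·0.2 + 3·0.22 + 4·0.15
 = 0.15 + 0 + 0.14 + 0.4 + 0.66 + 0.6
 = 1.95

1.95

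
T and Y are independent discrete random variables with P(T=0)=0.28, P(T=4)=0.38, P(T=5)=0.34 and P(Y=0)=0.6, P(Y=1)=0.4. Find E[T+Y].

E[T+Y] = Σ_t Σ_y (t+y) · P(T=t)P(Y=y)
 = 0·0.168 + 1·0.112 + 4·0.228 + 5·0.152 + 5·0.204 + 6·0.136
 = 0 + 0.112 + 0.912 + 0.76 + 1.02 + 0.816
 = 3.62

3.62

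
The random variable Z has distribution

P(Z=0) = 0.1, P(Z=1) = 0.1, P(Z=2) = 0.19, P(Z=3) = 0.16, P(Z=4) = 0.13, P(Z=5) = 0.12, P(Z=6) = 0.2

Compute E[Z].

E[Z] = Σ z·P(Z=z)
 = 0·0.1 + 1·0.1 + 2·0.19 + 3·0.16 + 4·0.13 + 5·0.12 + 6·0.2
 = 0 + 0.1 + 0.38 + 0.48 + 0.52 + 0.6 + 1.2
 = 3.28

3.28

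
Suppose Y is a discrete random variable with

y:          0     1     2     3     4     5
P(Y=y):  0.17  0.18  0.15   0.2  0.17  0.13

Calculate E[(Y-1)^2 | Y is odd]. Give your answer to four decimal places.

P(Y is odd) = 0.18 + 0.2 + 0.13 = 0.51.
E[(Y-1)^2 | Y is odd] = [0·0.18 + 4·0.2 + 16·0.13] / 0.51
 = 2.88 / 0.51
 = 96/17

5.6471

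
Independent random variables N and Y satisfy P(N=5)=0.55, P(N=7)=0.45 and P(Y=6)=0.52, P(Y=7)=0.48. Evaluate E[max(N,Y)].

E[max(N,Y)] = Σ_n Σ_y max(n,y) · P(N=n)P(Y=y)
 = 6·0.286 + 7·0.264 + 7·0.234 + 7·0.216
 = 1.716 + 1.848 + 1.638 + 1.512
 = 6.714

6.714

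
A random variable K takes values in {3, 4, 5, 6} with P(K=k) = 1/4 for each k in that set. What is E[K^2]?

21.5

E[K^2] = Σ k^2·P(K=k)
 = 9·1/4 + 16·1/4 + 25·1/4 + 36·1/4
 = 9/4 + 4 + 25/4 + 9
 = 43/2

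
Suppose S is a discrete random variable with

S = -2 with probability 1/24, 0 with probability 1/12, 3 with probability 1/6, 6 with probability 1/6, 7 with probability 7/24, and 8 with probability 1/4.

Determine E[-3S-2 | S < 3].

P(S < 3) = 1/24 + 1/12 = 1/8.
E[-3S-2 | S < 3] = [4·1/24 + (-2)·1/12] / (1/8)
 = 0 / (1/8)
 = 0

0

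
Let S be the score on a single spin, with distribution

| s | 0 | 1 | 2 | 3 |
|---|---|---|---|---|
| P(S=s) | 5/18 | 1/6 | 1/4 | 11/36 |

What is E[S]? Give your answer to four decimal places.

E[S] = Σ s·P(S=s)
 = 0·5/18 + 1·1/6 + 2·1/4 + 3·11/36
 = 0 + 1/6 + 1/2 + 11/12
 = 19/12

1.5833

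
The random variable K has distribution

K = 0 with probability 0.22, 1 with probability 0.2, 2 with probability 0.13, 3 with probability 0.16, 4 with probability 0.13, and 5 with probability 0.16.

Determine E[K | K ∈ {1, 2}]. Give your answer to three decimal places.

P(K ∈ {1, 2}) = 0.2 + 0.13 = 0.33.
E[K | K ∈ {1, 2}] = [1·0.2 + 2·0.13] / 0.33
 = 0.46 / 0.33
 = 46/33

1.394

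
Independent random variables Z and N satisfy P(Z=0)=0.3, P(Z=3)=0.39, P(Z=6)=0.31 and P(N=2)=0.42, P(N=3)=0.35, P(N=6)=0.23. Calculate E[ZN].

E[ZN] = Σ_z Σ_n zn · P(Z=z)P(N=n)
 = 0·0.126 + 0·0.105 + 0·0.069 + 6·0.1638 + 9·0.1365 + 18·0.0897 + 12·0.1302 + 18·0.1085 + 36·0.0713
 = 0 + 0 + 0 + 0.9828 + 1.2285 + 1.6146 + 1.5624 + 1.953 + 2.5668
 = 9.9081

9.9081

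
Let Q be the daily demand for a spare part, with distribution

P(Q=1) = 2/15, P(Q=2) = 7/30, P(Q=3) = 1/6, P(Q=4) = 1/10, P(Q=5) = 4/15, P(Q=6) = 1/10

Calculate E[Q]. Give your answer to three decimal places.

3.433

E[Q] = Σ q·P(Q=q)
 = 1·2/15 + 2·7/30 + 3·1/6 + 4·1/10 + 5·4/15 + 6·1/10
 = 2/15 + 7/15 + 1/2 + 2/5 + 4/3 + 3/5
 = 103/30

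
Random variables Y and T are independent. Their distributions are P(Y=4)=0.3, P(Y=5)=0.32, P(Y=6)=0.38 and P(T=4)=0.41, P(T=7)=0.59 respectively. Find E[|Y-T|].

E[|Y-T|] = Σ_y Σ_t |y-t| · P(Y=y)P(T=t)
 = 0·0.123 + 3·0.177 + 1·0.1312 + 2·0.1888 + 2·0.1558 + 1·0.2242
 = 0 + 0.531 + 0.1312 + 0.3776 + 0.3116 + 0.2242
 = 1.5756

1.5756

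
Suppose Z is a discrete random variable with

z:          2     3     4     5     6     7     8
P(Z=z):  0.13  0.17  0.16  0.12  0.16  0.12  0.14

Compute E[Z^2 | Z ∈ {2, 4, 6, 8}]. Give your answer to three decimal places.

30.169

P(Z ∈ {2, 4, 6, 8}) = 0.13 + 0.16 + 0.16 + 0.14 = 0.59.
E[Z^2 | Z ∈ {2, 4, 6, 8}] = [4·0.13 + 16·0.16 + 36·0.16 + 64·0.14] / 0.59
 = 17.8 / 0.59
 = 1780/59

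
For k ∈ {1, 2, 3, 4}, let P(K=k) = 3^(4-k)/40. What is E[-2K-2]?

E[-2K-2] = Σ (-2k-2)·P(K=k)
 = (-4)·27/40 + (-6)·9/40 + (-8)·3/40 + (-10)·1/40
 = (-27/10) + (-27/20) + (-3/5) + (-1/4)
 = -49/10

-4.9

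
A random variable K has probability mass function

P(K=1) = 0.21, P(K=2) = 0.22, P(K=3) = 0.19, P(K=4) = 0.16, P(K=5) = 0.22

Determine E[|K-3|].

1.24

E[|K-3|] = Σ |k-3|·P(K=k)
 = 2·0.21 + 1·0.22 + 0·0.19 + 1·0.16 + 2·0.22
 = 0.42 + 0.22 + 0 + 0.16 + 0.44
 = 1.24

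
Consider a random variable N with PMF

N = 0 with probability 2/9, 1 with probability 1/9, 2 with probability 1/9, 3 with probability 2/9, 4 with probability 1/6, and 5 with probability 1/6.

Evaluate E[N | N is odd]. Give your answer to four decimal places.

P(N is odd) = 1/9 + 2/9 + 1/6 = 1/2.
E[N | N is odd] = [1·1/9 + 3·2/9 + 5·1/6] / (1/2)
 = 29/18 / (1/2)
 = 29/9

3.2222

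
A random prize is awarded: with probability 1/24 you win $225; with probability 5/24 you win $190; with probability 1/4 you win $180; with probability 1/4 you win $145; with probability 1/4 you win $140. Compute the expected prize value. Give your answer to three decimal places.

165.208

E[payout] = 225·1/24 + 190·5/24 + 180·1/4 + 145·1/4 + 140·1/4
 = 75/8 + 475/12 + 45 + 145/4 + 35
 = 3965/24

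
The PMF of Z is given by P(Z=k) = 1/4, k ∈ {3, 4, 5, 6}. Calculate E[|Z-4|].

E[|Z-4|] = Σ |z-4|·P(Z=z)
 = 1·1/4 + 0·1/4 + 1·1/4 + 2·1/4
 = 1/4 + 0 + 1/4 + 1/2
 = 1

1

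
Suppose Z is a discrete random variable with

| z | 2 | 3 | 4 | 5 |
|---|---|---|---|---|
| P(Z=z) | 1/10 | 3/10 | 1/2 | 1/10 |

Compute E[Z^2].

E[Z^2] = Σ z^2·P(Z=z)
 = 4·1/10 + 9·3/10 + 16·1/2 + 25·1/10
 = 2/5 + 27/10 + 8 + 5/2
 = 68/5

13.6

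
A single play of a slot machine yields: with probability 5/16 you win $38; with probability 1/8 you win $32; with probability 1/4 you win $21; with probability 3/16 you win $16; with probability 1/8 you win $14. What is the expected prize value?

E[payout] = 38·5/16 + 32·1/8 + 21·1/4 + 16·3/16 + 14·1/8
 = 95/8 + 4 + 21/4 + 3 + 7/4
 = 207/8

25.875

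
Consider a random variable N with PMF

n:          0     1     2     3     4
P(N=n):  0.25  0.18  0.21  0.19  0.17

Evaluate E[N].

1.85

E[N] = Σ n·P(N=n)
 = 0·0.25 + 1·0.18 + 2·0.21 + 3·0.19 + 4·0.17
 = 0 + 0.18 + 0.42 + 0.57 + 0.68
 = 1.85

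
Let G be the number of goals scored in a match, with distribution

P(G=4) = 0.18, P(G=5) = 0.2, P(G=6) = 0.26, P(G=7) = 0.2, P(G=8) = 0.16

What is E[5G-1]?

28.8

E[5G-1] = Σ (5g-1)·P(G=g)
 = 19·0.18 + 24·0.2 + 29·0.26 + 34·0.2 + 39·0.16
 = 3.42 + 4.8 + 7.54 + 6.8 + 6.24
 = 28.8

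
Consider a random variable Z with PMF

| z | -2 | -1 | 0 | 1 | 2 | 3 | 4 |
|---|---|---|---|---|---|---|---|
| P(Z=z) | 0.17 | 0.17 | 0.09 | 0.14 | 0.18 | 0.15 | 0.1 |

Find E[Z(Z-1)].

E[Z(Z-1)] = Σ z(z-1)·P(Z=z)
 = 6·0.17 + 2·0.17 + 0·0.09 + 0·0.14 + 2·0.18 + 6·0.15 + 12·0.1
 = 1.02 + 0.34 + 0 + 0 + 0.36 + 0.9 + 1.2
 = 3.82

3.82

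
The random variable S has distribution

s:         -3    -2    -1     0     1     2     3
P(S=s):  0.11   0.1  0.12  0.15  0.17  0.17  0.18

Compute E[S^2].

3.98

E[S^2] = Σ s^2·P(S=s)
 = 9·0.11 + 4·0.1 + 1·0.12 + 0·0.15 + 1·0.17 + 4·0.17 + 9·0.18
 = 0.99 + 0.4 + 0.12 + 0 + 0.17 + 0.68 + 1.62
 = 3.98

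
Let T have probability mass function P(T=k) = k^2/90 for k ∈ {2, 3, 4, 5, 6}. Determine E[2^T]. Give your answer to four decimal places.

E[2^T] = Σ 2^t·P(T=t)
 = 4·2/45 + 8·1/10 + 16·8/45 + 32·5/18 + 64·2/5
 = 8/45 + 4/5 + 128/45 + 80/9 + 128/5
 = 1724/45

38.3111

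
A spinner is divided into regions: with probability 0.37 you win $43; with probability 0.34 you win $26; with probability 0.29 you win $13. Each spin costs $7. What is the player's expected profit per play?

E[payout] = 43·0.37 + 26·0.34 + 13·0.29
 = 15.91 + 8.84 + 3.77
 = 28.52
Net = 28.52 - 7 = 21.52

21.52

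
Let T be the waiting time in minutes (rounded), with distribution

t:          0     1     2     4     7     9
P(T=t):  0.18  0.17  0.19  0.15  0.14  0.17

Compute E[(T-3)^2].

E[(T-3)^2] = Σ (t-3)^2·P(T=t)
 = 9·0.18 + 4·0.17 + 1·0.19 + 1·0.15 + 16·0.14 + 36·0.17
 = 1.62 + 0.68 + 0.19 + 0.15 + 2.24 + 6.12
 = 11

11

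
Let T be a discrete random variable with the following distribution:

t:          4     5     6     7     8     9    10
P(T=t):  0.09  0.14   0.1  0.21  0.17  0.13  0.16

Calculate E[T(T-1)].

48.98

E[T(T-1)] = Σ t(t-1)·P(T=t)
 = 12·0.09 + 20·0.14 + 30·0.1 + 42·0.21 + 56·0.17 + 72·0.13 + 90·0.16
 = 1.08 + 2.8 + 3 + 8.82 + 9.52 + 9.36 + 14.4
 = 48.98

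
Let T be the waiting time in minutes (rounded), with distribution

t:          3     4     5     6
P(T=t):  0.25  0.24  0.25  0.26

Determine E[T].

4.52

E[T] = Σ t·P(T=t)
 = 3·0.25 + 4·0.24 + 5·0.25 + 6·0.26
 = 0.75 + 0.96 + 1.25 + 1.56
 = 4.52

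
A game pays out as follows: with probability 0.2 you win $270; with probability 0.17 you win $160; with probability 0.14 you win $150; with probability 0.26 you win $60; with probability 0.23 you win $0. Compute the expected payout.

117.8

E[payout] = 270·0.2 + 160·0.17 + 150·0.14 + 60·0.26 + 0·0.23
 = 54 + 27.2 + 21 + 15.6 + 0
 = 117.8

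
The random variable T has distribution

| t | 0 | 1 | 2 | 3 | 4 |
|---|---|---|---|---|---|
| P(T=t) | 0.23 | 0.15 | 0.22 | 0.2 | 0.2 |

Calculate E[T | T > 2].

3.5

P(T > 2) = 0.2 + 0.2 = 0.4.
E[T | T > 2] = [3·0.2 + 4·0.2] / 0.4
 = 1.4 / 0.4
 = 7/2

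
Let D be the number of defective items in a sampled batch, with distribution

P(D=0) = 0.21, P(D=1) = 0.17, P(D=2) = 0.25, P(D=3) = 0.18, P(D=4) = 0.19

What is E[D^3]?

19.19

E[D^3] = Σ d^3·P(D=d)
 = 0·0.21 + 1·0.17 + 8·0.25 + 27·0.18 + 64·0.19
 = 0 + 0.17 + 2 + 4.86 + 12.16
 = 19.19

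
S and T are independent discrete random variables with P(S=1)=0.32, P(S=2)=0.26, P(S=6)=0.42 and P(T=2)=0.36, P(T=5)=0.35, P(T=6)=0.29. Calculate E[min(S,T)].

2.6082

E[min(S,T)] = Σ_s Σ_t min(s,t) · P(S=s)P(T=t)
 = 1·0.1152 + 1·0.112 + 1·0.0928 + 2·0.0936 + 2·0.091 + 2·0.0754 + 2·0.1512 + 5·0.147 + 6·0.1218
 = 0.1152 + 0.112 + 0.0928 + 0.1872 + 0.182 + 0.1508 + 0.3024 + 0.735 + 0.7308
 = 2.6082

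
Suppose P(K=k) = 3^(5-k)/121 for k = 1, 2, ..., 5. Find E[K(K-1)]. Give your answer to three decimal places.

E[K(K-1)] = Σ k(k-1)·P(K=k)
 = 0·81/121 + 2·27/121 + 6·9/121 + 12·3/121 + 20·1/121
 = 0 + 54/121 + 54/121 + 36/121 + 20/121
 = 164/121

1.355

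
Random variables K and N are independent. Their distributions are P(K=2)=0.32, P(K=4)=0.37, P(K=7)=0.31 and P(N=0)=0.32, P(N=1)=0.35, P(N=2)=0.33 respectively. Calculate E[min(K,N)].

1.01

E[min(K,N)] = Σ_k Σ_n min(k,n) · P(K=k)P(N=n)
 = 0·0.1024 + 1·0.112 + 2·0.1056 + 0·0.1184 + 1·0.1295 + 2·0.1221 + 0·0.0992 + 1·0.1085 + 2·0.1023
 = 0 + 0.112 + 0.2112 + 0 + 0.1295 + 0.2442 + 0 + 0.1085 + 0.2046
 = 1.01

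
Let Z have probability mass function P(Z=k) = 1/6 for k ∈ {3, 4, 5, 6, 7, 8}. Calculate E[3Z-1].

15.5

E[3Z-1] = Σ (3z-1)·P(Z=z)
 = 8·1/6 + 11·1/6 + 14·1/6 + 17·1/6 + 20·1/6 + 23·1/6
 = 4/3 + 11/6 + 7/3 + 17/6 + 10/3 + 23/6
 = 31/2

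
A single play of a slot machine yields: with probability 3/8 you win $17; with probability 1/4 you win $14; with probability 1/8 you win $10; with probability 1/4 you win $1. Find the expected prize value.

E[payout] = 17·3/8 + 14·1/4 + 10·1/8 + 1·1/4
 = 51/8 + 7/2 + 5/4 + 1/4
 = 91/8

11.375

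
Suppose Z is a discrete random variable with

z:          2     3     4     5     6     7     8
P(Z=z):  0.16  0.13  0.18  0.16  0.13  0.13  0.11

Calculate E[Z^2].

26.78

E[Z^2] = Σ z^2·P(Z=z)
 = 4·0.16 + 9·0.13 + 16·0.18 + 25·0.16 + 36·0.13 + 49·0.13 + 64·0.11
 = 0.64 + 1.17 + 2.88 + 4 + 4.68 + 6.37 + 7.04
 = 26.78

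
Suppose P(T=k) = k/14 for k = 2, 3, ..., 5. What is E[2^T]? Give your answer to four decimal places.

E[2^T] = Σ 2^t·P(T=t)
 = 4·1/7 + 8·3/14 + 16·2/7 + 32·5/14
 = 4/7 + 12/7 + 32/7 + 80/7
 = 128/7

18.2857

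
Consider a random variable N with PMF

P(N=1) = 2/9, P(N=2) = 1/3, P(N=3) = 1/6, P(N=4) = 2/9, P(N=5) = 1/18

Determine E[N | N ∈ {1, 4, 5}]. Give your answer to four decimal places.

P(N ∈ {1, 4, 5}) = 2/9 + 2/9 + 1/18 = 1/2.
E[N | N ∈ {1, 4, 5}] = [1·2/9 + 4·2/9 + 5·1/18] / (1/2)
 = 25/18 / (1/2)
 = 25/9

2.7778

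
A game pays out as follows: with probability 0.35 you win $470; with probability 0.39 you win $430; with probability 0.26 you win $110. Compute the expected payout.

E[payout] = 470·0.35 + 430·0.39 + 110·0.26
 = 164.5 + 167.7 + 28.6
 = 360.8

360.8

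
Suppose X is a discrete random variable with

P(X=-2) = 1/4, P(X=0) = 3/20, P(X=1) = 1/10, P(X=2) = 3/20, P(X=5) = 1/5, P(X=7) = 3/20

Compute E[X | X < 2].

P(X < 2) = 1/4 + 3/20 + 1/10 = 1/2.
E[X | X < 2] = [(-2)·1/4 + 0·3/20 + 1·1/10] / (1/2)
 = -2/5 / (1/2)
 = -4/5

-0.8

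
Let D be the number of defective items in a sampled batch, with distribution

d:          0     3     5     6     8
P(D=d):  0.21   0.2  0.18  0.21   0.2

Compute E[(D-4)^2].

E[(D-4)^2] = Σ (d-4)^2·P(D=d)
 = 16·0.21 + 1·0.2 + 1·0.18 + 4·0.21 + 16·0.2
 = 3.36 + 0.2 + 0.18 + 0.84 + 3.2
 = 7.78

7.78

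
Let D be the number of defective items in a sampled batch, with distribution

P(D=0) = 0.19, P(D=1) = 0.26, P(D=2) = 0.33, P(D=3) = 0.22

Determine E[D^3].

E[D^3] = Σ d^3·P(D=d)
 = 0·0.19 + 1·0.26 + 8·0.33 + 27·0.22
 = 0 + 0.26 + 2.64 + 5.94
 = 8.84

8.84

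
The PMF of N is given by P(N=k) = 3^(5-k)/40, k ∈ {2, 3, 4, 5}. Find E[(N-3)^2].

0.85

E[(N-3)^2] = Σ (n-3)^2·P(N=n)
 = 1·27/40 + 0·9/40 + 1·3/40 + 4·1/40
 = 27/40 + 0 + 3/40 + 1/10
 = 17/20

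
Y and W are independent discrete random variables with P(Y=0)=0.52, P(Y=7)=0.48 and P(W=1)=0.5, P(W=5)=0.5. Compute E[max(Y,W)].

E[max(Y,W)] = Σ_y Σ_w max(y,w) · P(Y=y)P(W=w)
 = 1·0.26 + 5·0.26 + 7·0.24 + 7·0.24
 = 0.26 + 1.3 + 1.68 + 1.68
 = 4.92

4.92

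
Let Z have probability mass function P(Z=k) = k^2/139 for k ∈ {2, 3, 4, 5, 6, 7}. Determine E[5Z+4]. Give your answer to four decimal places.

E[5Z+4] = Σ (5z+4)·P(Z=z)
 = 14·4/139 + 19·9/139 + 24·16/139 + 29·25/139 + 34·36/139 + 39·49/139
 = 56/139 + 171/139 + 384/139 + 725/139 + 1224/139 + 1911/139
 = 4471/139

32.1655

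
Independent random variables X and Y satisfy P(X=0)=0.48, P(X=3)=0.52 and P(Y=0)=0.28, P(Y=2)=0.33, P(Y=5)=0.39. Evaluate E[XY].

E[XY] = Σ_x Σ_y xy · P(X=x)P(Y=y)
 = 0·0.1344 + 0·0.1584 + 0·0.1872 + 0·0.1456 + 6·0.1716 + 15·0.2028
 = 0 + 0 + 0 + 0 + 1.0296 + 3.042
 = 4.0716

4.0716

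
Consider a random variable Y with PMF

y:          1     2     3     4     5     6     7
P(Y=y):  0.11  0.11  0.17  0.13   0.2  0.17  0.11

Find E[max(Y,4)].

4.87

E[max(Y,4)] = Σ max(y,4)·P(Y=y)
 = 4·0.11 + 4·0.11 + 4·0.17 + 4·0.13 + 5·0.2 + 6·0.17 + 7·0.11
 = 0.44 + 0.44 + 0.68 + 0.52 + 1 + 1.02 + 0.77
 = 4.87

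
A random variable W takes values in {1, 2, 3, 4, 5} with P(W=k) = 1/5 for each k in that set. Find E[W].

3

E[W] = Σ w·P(W=w)
 = 1·1/5 + 2·1/5 + 3·1/5 + 4·1/5 + 5·1/5
 = 1/5 + 2/5 + 3/5 + 4/5 + 1
 = 3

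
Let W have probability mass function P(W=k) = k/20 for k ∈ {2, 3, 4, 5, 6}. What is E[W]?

E[W] = Σ w·P(W=w)
 = 2·1/10 + 3·3/20 + 4·1/5 + 5·1/4 + 6·3/10
 = 1/5 + 9/20 + 4/5 + 5/4 + 9/5
 = 9/2

4.5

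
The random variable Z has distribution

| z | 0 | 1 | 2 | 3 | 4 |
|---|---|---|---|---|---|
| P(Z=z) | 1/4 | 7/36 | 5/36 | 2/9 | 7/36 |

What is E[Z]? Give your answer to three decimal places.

E[Z] = Σ z·P(Z=z)
 = 0·1/4 + 1·7/36 + 2·5/36 + 3·2/9 + 4·7/36
 = 0 + 7/36 + 5/18 + 2/3 + 7/9
 = 23/12

1.917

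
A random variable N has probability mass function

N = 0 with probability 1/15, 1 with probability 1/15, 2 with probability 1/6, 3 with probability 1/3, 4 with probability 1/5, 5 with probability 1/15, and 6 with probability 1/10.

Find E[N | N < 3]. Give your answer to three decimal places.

1.333

P(N < 3) = 1/15 + 1/15 + 1/6 = 3/10.
E[N | N < 3] = [0·1/15 + 1·1/15 + 2·1/6] / (3/10)
 = 2/5 / (3/10)
 = 4/3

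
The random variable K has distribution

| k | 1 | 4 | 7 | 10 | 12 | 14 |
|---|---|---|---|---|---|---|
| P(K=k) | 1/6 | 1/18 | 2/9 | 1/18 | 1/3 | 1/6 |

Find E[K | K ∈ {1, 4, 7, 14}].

7

P(K ∈ {1, 4, 7, 14}) = 1/6 + 1/18 + 2/9 + 1/6 = 11/18.
E[K | K ∈ {1, 4, 7, 14}] = [1·1/6 + 4·1/18 + 7·2/9 + 14·1/6] / (11/18)
 = 77/18 / (11/18)
 = 7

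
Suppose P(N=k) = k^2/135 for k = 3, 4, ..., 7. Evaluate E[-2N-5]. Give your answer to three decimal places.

E[-2N-5] = Σ (-2n-5)·P(N=n)
 = (-11)·1/15 + (-13)·16/135 + (-15)·5/27 + (-17)·4/15 + (-19)·49/135
 = (-11/15) + (-208/135) + (-25/9) + (-68/15) + (-931/135)
 = -445/27

-16.481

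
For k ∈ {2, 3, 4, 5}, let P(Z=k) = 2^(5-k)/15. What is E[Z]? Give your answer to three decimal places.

2.733

E[Z] = Σ z·P(Z=z)
 = 2·8/15 + 3·4/15 + 4·2/15 + 5·1/15
 = 16/15 + 4/5 + 8/15 + 1/3
 = 41/15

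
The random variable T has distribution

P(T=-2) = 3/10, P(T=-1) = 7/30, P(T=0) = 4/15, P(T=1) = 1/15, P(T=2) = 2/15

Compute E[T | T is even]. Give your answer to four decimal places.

-0.4762

P(T is even) = 3/10 + 4/15 + 2/15 = 7/10.
E[T | T is even] = [(-2)·3/10 + 0·4/15 + 2·2/15] / (7/10)
 = -1/3 / (7/10)
 = -10/21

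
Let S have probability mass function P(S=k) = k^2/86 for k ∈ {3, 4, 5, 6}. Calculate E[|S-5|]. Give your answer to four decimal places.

0.8140

E[|S-5|] = Σ |s-5|·P(S=s)
 = 2·9/86 + 1·8/43 + 0·25/86 + 1·18/43
 = 9/43 + 8/43 + 0 + 18/43
 = 35/43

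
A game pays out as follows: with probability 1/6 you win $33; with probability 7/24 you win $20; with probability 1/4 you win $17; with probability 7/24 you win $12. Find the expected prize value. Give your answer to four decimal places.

19.0833

E[payout] = 33·1/6 + 20·7/24 + 17·1/4 + 12·7/24
 = 11/2 + 35/6 + 17/4 + 7/2
 = 229/12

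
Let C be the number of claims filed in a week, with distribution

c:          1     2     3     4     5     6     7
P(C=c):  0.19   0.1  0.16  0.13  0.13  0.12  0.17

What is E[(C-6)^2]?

8.61

E[(C-6)^2] = Σ (c-6)^2·P(C=c)
 = 25·0.19 + 16·0.1 + 9·0.16 + 4·0.13 + 1·0.13 + 0·0.12 + 1·0.17
 = 4.75 + 1.6 + 1.44 + 0.52 + 0.13 + 0 + 0.17
 = 8.61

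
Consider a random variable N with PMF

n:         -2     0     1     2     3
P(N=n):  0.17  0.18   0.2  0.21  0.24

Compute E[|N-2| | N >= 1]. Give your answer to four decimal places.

P(N >= 1) = 0.2 + 0.21 + 0.24 = 0.65.
E[|N-2| | N >= 1] = [1·0.2 + 0·0.21 + 1·0.24] / 0.65
 = 0.44 / 0.65
 = 44/65

0.6769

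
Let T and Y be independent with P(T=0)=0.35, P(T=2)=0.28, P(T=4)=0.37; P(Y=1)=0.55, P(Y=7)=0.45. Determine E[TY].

E[TY] = Σ_t Σ_y ty · P(T=t)P(Y=y)
 = 0·0.1925 + 0·0.1575 + 2·0.154 + 14·0.126 + 4·0.2035 + 28·0.1665
 = 0 + 0 + 0.308 + 1.764 + 0.814 + 4.662
 = 7.548

7.548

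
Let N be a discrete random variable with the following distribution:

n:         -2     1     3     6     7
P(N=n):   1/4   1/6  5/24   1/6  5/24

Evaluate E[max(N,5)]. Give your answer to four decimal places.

5.5833

E[max(N,5)] = Σ max(n,5)·P(N=n)
 = 5·1/4 + 5·1/6 + 5·5/24 + 6·1/6 + 7·5/24
 = 5/4 + 5/6 + 25/24 + 1 + 35/24
 = 67/12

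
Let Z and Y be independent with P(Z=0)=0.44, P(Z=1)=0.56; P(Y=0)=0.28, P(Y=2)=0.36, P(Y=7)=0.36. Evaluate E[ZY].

1.8144

E[ZY] = Σ_z Σ_y zy · P(Z=z)P(Y=y)
 = 0·0.1232 + 0·0.1584 + 0·0.1584 + 0·0.1568 + 2·0.2016 + 7·0.2016
 = 0 + 0 + 0 + 0 + 0.4032 + 1.4112
 = 1.8144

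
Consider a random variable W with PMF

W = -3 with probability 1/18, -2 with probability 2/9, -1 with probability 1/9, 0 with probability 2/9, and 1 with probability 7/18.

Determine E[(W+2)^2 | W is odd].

6.6

P(W is odd) = 1/18 + 1/9 + 7/18 = 5/9.
E[(W+2)^2 | W is odd] = [1·1/18 + 1·1/9 + 9·7/18] / (5/9)
 = 11/3 / (5/9)
 = 33/5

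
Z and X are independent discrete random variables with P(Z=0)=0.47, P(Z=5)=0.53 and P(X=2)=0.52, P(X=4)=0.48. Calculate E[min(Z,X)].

1.5688

E[min(Z,X)] = Σ_z Σ_x min(z,x) · P(Z=z)P(X=x)
 = 0·0.2444 + 0·0.2256 + 2·0.2756 + 4·0.2544
 = 0 + 0 + 0.5512 + 1.0176
 = 1.5688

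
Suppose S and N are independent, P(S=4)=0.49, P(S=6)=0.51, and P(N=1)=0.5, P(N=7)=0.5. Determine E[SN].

20.08

E[SN] = Σ_s Σ_n sn · P(S=s)P(N=n)
 = 4·0.245 + 28·0.245 + 6·0.255 + 42·0.255
 = 0.98 + 6.86 + 1.53 + 10.71
 = 20.08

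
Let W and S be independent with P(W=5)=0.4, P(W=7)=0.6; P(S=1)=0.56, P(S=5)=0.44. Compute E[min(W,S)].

E[min(W,S)] = Σ_w Σ_s min(w,s) · P(W=w)P(S=s)
 = 1·0.224 + 5·0.176 + 1·0.336 + 5·0.264
 = 0.224 + 0.88 + 0.336 + 1.32
 = 2.76

2.76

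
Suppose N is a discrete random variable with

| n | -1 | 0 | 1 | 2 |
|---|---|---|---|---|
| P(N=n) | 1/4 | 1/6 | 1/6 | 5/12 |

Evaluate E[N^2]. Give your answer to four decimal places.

2.0833

E[N^2] = Σ n^2·P(N=n)
 = 1·1/4 + 0·1/6 + 1·1/6 + 4·5/12
 = 1/4 + 0 + 1/6 + 5/3
 = 25/12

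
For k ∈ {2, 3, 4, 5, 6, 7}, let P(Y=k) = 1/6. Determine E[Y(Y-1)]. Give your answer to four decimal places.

E[Y(Y-1)] = Σ y(y-1)·P(Y=y)
 = 2·1/6 + 6·1/6 + 12·1/6 + 20·1/6 + 30·1/6 + 42·1/6
 = 1/3 + 1 + 2 + 10/3 + 5 + 7
 = 56/3

18.6667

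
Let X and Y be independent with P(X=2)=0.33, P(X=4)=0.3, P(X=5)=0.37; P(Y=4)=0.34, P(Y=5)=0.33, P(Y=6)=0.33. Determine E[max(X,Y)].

E[max(X,Y)] = Σ_x Σ_y max(x,y) · P(X=x)P(Y=y)
 = 4·0.1122 + 5·0.1089 + 6·0.1089 + 4·0.102 + 5·0.099 + 6·0.099 + 5·0.1258 + 5·0.1221 + 6·0.1221
 = 0.4488 + 0.5445 + 0.6534 + 0.408 + 0.495 + 0.594 + 0.629 + 0.6105 + 0.7326
 = 5.1158

5.1158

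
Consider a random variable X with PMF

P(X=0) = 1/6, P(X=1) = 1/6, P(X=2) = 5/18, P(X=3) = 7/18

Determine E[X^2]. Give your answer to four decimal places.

4.7778

E[X^2] = Σ x^2·P(X=x)
 = 0·1/6 + 1·1/6 + 4·5/18 + 9·7/18
 = 0 + 1/6 + 10/9 + 7/2
 = 43/9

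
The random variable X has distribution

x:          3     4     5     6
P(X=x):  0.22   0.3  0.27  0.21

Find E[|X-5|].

E[|X-5|] = Σ |x-5|·P(X=x)
 = 2·0.22 + 1·0.3 + 0·0.27 + 1·0.21
 = 0.44 + 0.3 + 0 + 0.21
 = 0.95

0.95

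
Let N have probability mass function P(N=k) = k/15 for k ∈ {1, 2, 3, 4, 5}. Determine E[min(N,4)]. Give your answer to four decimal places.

E[min(N,4)] = Σ min(n,4)·P(N=n)
 = 1·1/15 + 2·2/15 + 3·1/5 + 4·4/15 + 4·1/3
 = 1/15 + 4/15 + 3/5 + 16/15 + 4/3
 = 10/3

3.3333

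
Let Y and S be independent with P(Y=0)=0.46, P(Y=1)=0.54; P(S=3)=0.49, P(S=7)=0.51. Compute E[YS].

E[YS] = Σ_y Σ_s ys · P(Y=y)P(S=s)
 = 0·0.2254 + 0·0.2346 + 3·0.2646 + 7·0.2754
 = 0 + 0 + 0.7938 + 1.9278
 = 2.7216

2.7216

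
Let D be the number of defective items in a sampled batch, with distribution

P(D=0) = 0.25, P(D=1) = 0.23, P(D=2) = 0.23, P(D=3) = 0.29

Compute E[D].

E[D] = Σ d·P(D=d)
 = 0·0.25 + 1·0.23 + 2·0.23 + 3·0.29
 = 0 + 0.23 + 0.46 + 0.87
 = 1.56

1.56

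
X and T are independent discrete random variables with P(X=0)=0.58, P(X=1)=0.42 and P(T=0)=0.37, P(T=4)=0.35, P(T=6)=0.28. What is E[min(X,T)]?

0.2646

E[min(X,T)] = Σ_x Σ_t min(x,t) · P(X=x)P(T=t)
 = 0·0.2146 + 0·0.203 + 0·0.1624 + 0·0.1554 + 1·0.147 + 1·0.1176
 = 0 + 0 + 0 + 0 + 0.147 + 0.1176
 = 0.2646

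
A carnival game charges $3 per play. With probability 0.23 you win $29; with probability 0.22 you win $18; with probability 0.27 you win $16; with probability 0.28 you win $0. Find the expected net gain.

11.95

E[payout] = 29·0.23 + 18·0.22 + 16·0.27 + 0·0.28
 = 6.67 + 3.96 + 4.32 + 0
 = 14.95
Net = 14.95 - 3 = 11.95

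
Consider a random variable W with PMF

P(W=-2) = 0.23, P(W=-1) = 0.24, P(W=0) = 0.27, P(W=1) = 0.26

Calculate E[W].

-0.44

E[W] = Σ w·P(W=w)
 = (-2)·0.23 + (-1)·0.24 + 0·0.27 + 1·0.26
 = (-0.46) + (-0.24) + 0 + 0.26
 = -0.44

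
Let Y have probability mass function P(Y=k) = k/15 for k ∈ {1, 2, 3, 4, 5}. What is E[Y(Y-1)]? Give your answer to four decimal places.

E[Y(Y-1)] = Σ y(y-1)·P(Y=y)
 = 0·1/15 + 2·2/15 + 6·1/5 + 12·4/15 + 20·1/3
 = 0 + 4/15 + 6/5 + 16/5 + 20/3
 = 34/3

11.3333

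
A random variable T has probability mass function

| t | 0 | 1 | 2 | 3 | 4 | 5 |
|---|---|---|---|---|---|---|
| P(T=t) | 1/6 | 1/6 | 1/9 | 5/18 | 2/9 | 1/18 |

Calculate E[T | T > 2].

3.6

P(T > 2) = 5/18 + 2/9 + 1/18 = 5/9.
E[T | T > 2] = [3·5/18 + 4·2/9 + 5·1/18] / (5/9)
 = 2 / (5/9)
 = 18/5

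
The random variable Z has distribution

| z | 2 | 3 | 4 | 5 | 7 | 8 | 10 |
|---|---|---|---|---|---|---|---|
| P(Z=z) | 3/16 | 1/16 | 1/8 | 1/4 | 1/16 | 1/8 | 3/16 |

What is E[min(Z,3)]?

E[min(Z,3)] = Σ min(z,3)·P(Z=z)
 = 2·3/16 + 3·1/16 + 3·1/8 + 3·1/4 + 3·1/16 + 3·1/8 + 3·3/16
 = 3/8 + 3/16 + 3/8 + 3/4 + 3/16 + 3/8 + 9/16
 = 45/16

2.8125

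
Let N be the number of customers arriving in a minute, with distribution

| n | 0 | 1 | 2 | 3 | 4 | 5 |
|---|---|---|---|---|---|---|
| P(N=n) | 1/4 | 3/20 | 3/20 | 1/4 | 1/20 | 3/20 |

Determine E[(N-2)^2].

2.95

E[(N-2)^2] = Σ (n-2)^2·P(N=n)
 = 4·1/4 + 1·3/20 + 0·3/20 + 1·1/4 + 4·1/20 + 9·3/20
 = 1 + 3/20 + 0 + 1/4 + 1/5 + 27/20
 = 59/20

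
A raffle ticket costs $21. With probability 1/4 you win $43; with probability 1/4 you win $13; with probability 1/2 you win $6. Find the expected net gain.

E[payout] = 43·1/4 + 13·1/4 + 6·1/2
 = 43/4 + 13/4 + 3
 = 17
Net = 17 - 21 = -4

-4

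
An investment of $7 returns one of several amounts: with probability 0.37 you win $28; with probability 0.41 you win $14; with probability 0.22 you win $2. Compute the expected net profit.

9.54

E[payout] = 28·0.37 + 14·0.41 + 2·0.22
 = 10.36 + 5.74 + 0.44
 = 16.54
Net = 16.54 - 7 = 9.54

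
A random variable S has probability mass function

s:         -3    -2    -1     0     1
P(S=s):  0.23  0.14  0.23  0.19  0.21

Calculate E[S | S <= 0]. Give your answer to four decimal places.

P(S <= 0) = 0.23 + 0.14 + 0.23 + 0.19 = 0.79.
E[S | S <= 0] = [(-3)·0.23 + (-2)·0.14 + (-1)·0.23 + 0·0.19] / 0.79
 = -1.2 / 0.79
 = -120/79

-1.5190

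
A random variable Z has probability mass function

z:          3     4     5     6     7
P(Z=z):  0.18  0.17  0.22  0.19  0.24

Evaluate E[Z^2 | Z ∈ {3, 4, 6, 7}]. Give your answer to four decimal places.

29.4103

P(Z ∈ {3, 4, 6, 7}) = 0.18 + 0.17 + 0.19 + 0.24 = 0.78.
E[Z^2 | Z ∈ {3, 4, 6, 7}] = [9·0.18 + 16·0.17 + 36·0.19 + 49·0.24] / 0.78
 = 22.94 / 0.78
 = 1147/39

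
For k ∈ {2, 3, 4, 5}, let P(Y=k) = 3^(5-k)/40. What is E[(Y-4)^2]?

2.95

E[(Y-4)^2] = Σ (y-4)^2·P(Y=y)
 = 4·27/40 + 1·9/40 + 0·3/40 + 1·1/40
 = 27/10 + 9/40 + 0 + 1/40
 = 59/20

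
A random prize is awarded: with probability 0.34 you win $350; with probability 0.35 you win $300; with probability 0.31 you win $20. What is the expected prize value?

E[payout] = 350·0.34 + 300·0.35 + 20·0.31
 = 119 + 105 + 6.2
 = 230.2

230.2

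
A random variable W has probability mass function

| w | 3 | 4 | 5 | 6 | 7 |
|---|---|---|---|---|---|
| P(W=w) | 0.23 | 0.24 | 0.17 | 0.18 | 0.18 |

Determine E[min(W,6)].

E[min(W,6)] = Σ min(w,6)·P(W=w)
 = 3·0.23 + 4·0.24 + 5·0.17 + 6·0.18 + 6·0.18
 = 0.69 + 0.96 + 0.85 + 1.08 + 1.08
 = 4.66

4.66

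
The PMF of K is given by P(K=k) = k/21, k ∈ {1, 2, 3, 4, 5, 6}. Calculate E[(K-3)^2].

E[(K-3)^2] = Σ (k-3)^2·P(K=k)
 = 4·1/21 + 1·2/21 + 0·1/7 + 1·4/21 + 4·5/21 + 9·2/7
 = 4/21 + 2/21 + 0 + 4/21 + 20/21 + 18/7
 = 4

4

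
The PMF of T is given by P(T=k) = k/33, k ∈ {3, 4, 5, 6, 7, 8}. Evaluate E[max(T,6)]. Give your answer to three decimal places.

E[max(T,6)] = Σ max(t,6)·P(T=t)
 = 6·1/11 + 6·4/33 + 6·5/33 + 6·2/11 + 7·7/33 + 8·8/33
 = 6/11 + 8/11 + 10/11 + 12/11 + 49/33 + 64/33
 = 221/33

6.697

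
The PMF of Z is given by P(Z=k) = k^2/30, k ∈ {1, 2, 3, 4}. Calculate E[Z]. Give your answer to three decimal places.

3.333

E[Z] = Σ z·P(Z=z)
 = 1·1/30 + 2·2/15 + 3·3/10 + 4·8/15
 = 1/30 + 4/15 + 9/10 + 32/15
 = 10/3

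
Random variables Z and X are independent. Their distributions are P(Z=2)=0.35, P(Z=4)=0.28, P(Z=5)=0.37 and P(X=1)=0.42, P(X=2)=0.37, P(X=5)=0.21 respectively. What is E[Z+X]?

E[Z+X] = Σ_z Σ_x (z+x) · P(Z=z)P(X=x)
 = 3·0.147 + 4·0.1295 + 7·0.0735 + 5·0.1176 + 6·0.1036 + 9·0.0588 + 6·0.1554 + 7·0.1369 + 10·0.0777
 = 0.441 + 0.518 + 0.5145 + 0.588 + 0.6216 + 0.5292 + 0.9324 + 0.9583 + 0.777
 = 5.88

5.88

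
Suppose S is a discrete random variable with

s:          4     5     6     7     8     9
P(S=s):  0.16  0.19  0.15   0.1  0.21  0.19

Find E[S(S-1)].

E[S(S-1)] = Σ s(s-1)·P(S=s)
 = 12·0.16 + 20·0.19 + 30·0.15 + 42·0.1 + 56·0.21 + 72·0.19
 = 1.92 + 3.8 + 4.5 + 4.2 + 11.76 + 13.68
 = 39.86

39.86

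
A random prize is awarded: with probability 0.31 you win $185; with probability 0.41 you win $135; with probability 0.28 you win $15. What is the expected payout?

E[payout] = 185·0.31 + 135·0.41 + 15·0.28
 = 57.35 + 55.35 + 4.2
 = 116.9

116.9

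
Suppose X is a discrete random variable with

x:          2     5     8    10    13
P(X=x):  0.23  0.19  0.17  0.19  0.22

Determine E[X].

7.53

E[X] = Σ x·P(X=x)
 = 2·0.23 + 5·0.19 + 8·0.17 + 10·0.19 + 13·0.22
 = 0.46 + 0.95 + 1.36 + 1.9 + 2.86
 = 7.53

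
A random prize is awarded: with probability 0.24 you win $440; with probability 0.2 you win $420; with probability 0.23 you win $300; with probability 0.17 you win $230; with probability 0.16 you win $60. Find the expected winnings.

E[payout] = 440·0.24 + 420·0.2 + 300·0.23 + 230·0.17 + 60·0.16
 = 105.6 + 84 + 69 + 39.1 + 9.6
 = 307.3

307.3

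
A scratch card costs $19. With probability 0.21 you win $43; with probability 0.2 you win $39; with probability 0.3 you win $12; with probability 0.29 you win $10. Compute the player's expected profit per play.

E[payout] = 43·0.21 + 39·0.2 + 12·0.3 + 10·0.29
 = 9.03 + 7.8 + 3.6 + 2.9
 = 23.33
Net = 23.33 - 19 = 4.33

4.33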